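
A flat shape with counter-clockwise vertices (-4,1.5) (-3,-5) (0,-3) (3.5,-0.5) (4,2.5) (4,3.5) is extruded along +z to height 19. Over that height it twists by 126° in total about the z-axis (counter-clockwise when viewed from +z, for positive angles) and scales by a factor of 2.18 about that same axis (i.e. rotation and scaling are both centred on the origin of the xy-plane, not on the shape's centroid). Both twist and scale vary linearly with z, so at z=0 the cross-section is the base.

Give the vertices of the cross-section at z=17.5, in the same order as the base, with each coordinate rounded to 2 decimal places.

t = z/height = 17.5/19 = 0.921053
s = 1 + (scale-1)·z/height = 1 + (2.18-1)·17.5/19 = 2.086842
θ = twist·z/height = 126°·17.5/19 = 116.0526° = 2.025501 rad
cos θ = -0.439197, sin θ = 0.898391 (intermediates below are computed at full precision and shown rounded to 5 d.p.)
v1: (-4,1.5) → rotate → (0.40920,-4.25236) → ×s → (0.85394,-8.87400) → (0.85,-8.87)
v2: (-3,-5) → rotate → (5.80954,-0.49919) → ×s → (12.12360,-1.04173) → (12.12,-1.04)
v3: (0,-3) → rotate → (2.69517,1.31759) → ×s → (5.62440,2.74960) → (5.62,2.75)
v4: (3.5,-0.5) → rotate → (-1.08799,3.36397) → ×s → (-2.27047,7.02007) → (-2.27,7.02)
v5: (4,2.5) → rotate → (-4.00276,2.49557) → ×s → (-8.35314,5.20787) → (-8.35,5.21)
v6: (4,3.5) → rotate → (-4.90115,2.05638) → ×s → (-10.22794,4.29133) → (-10.23,4.29)

Cross-section at z=17.5: (0.85,-8.87) (12.12,-1.04) (5.62,2.75) (-2.27,7.02) (-8.35,5.21) (-10.23,4.29)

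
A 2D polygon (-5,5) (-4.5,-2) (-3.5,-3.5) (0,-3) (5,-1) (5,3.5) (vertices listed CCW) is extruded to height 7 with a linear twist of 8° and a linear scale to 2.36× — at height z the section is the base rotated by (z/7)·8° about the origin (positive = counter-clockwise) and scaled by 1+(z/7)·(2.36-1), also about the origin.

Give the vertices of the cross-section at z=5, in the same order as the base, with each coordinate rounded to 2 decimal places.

t = z/height = 5/7 = 0.714286
s = 1 + (scale-1)·z/height = 1 + (2.36-1)·5/7 = 1.971429
θ = twist·z/height = 8°·5/7 = 5.7143° = 0.099733 rad
cos θ = 0.995031, sin θ = 0.099568 (intermediates below are computed at full precision and shown rounded to 5 d.p.)
v1: (-5,5) → rotate → (-5.47299,4.47731) → ×s → (-10.78961,8.82671) → (-10.79,8.83)
v2: (-4.5,-2) → rotate → (-4.27850,-2.43812) → ×s → (-8.43476,-4.80657) → (-8.43,-4.81)
v3: (-3.5,-3.5) → rotate → (-3.13412,-3.83110) → ×s → (-6.17869,-7.55273) → (-6.18,-7.55)
v4: (0,-3) → rotate → (0.29870,-2.98509) → ×s → (0.58887,-5.88490) → (0.59,-5.88)
v5: (5,-1) → rotate → (5.07472,-0.49719) → ×s → (10.00445,-0.98018) → (10.00,-0.98)
v6: (5,3.5) → rotate → (4.62667,3.98045) → ×s → (9.12114,7.84717) → (9.12,7.85)

Cross-section at z=5: (-10.79,8.83) (-8.43,-4.81) (-6.18,-7.55) (0.59,-5.88) (10.00,-0.98) (9.12,7.85)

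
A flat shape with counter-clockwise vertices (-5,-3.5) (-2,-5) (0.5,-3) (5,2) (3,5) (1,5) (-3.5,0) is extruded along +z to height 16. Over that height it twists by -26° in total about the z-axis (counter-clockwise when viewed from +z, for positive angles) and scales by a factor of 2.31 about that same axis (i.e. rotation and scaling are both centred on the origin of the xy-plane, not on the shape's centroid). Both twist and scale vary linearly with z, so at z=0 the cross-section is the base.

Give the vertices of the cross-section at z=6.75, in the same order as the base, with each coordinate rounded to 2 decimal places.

t = z/height = 6.75/16 = 0.421875
s = 1 + (scale-1)·z/height = 1 + (2.31-1)·6.75/16 = 1.552656
θ = twist·z/height = -26°·6.75/16 = -10.9688° = -0.191441 rad
cos θ = 0.981731, sin θ = -0.190274 (intermediates below are computed at full precision and shown rounded to 5 d.p.)
v1: (-5,-3.5) → rotate → (-5.57461,-2.48469) → ×s → (-8.65546,-3.85787) → (-8.66,-3.86)
v2: (-2,-5) → rotate → (-2.91483,-4.52811) → ×s → (-4.52573,-7.03060) → (-4.53,-7.03)
v3: (0.5,-3) → rotate → (-0.07996,-3.04033) → ×s → (-0.12414,-4.72059) → (-0.12,-4.72)
v4: (5,2) → rotate → (5.28920,1.01209) → ×s → (8.21231,1.57143) → (8.21,1.57)
v5: (3,5) → rotate → (3.89656,4.33783) → ×s → (6.05002,6.73517) → (6.05,6.74)
v6: (1,5) → rotate → (1.93310,4.71838) → ×s → (3.00144,7.32603) → (3.00,7.33)
v7: (-3.5,0) → rotate → (-3.43606,0.66596) → ×s → (-5.33502,1.03400) → (-5.34,1.03)

Cross-section at z=6.75: (-8.66,-3.86) (-4.53,-7.03) (-0.12,-4.72) (8.21,1.57) (6.05,6.74) (3.00,7.33) (-5.34,1.03)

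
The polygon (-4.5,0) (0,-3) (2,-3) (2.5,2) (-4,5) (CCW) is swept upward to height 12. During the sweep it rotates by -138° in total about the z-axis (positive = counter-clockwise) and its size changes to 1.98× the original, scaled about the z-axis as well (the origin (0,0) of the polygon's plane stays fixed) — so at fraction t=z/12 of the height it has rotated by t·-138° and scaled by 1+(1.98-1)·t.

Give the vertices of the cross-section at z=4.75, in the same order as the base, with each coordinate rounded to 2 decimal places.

Cross-section at z=4.75: (-3.62,5.09) (-3.40,-2.41) (-1.79,-4.67) (4.27,-1.22) (2.44,8.54)

t = z/height = 4.75/12 = 0.395833
s = 1 + (scale-1)·z/height = 1 + (1.98-1)·4.75/12 = 1.387917
θ = twist·z/height = -138°·4.75/12 = -54.6250° = -0.953386 rad
cos θ = 0.578925, sin θ = -0.815380 (intermediates below are computed at full precision and shown rounded to 5 d.p.)
v1: (-4.5,0) → rotate → (-2.60516,3.66921) → ×s → (-3.61575,5.09256) → (-3.62,5.09)
v2: (0,-3) → rotate → (-2.44614,-1.73678) → ×s → (-3.39504,-2.41050) → (-3.40,-2.41)
v3: (2,-3) → rotate → (-1.28829,-3.36754) → ×s → (-1.78804,-4.67386) → (-1.79,-4.67)
v4: (2.5,2) → rotate → (3.07807,-0.88060) → ×s → (4.27211,-1.22220) → (4.27,-1.22)
v5: (-4,5) → rotate → (1.76120,6.15615) → ×s → (2.44440,8.54422) → (2.44,8.54)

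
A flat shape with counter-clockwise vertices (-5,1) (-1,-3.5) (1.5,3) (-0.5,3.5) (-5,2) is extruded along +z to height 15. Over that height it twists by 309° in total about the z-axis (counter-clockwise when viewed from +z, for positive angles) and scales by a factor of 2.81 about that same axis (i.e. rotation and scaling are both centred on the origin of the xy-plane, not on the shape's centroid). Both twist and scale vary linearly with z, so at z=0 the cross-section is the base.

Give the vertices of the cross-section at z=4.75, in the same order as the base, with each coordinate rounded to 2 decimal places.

Cross-section at z=4.75: (-0.48,-8.01) (5.67,-0.81) (-5.00,1.69) (-5.35,-1.53) (-2.04,-8.22)

t = z/height = 4.75/15 = 0.316667
s = 1 + (scale-1)·z/height = 1 + (2.81-1)·4.75/15 = 1.573167
θ = twist·z/height = 309°·4.75/15 = 97.8500° = 1.707805 rad
cos θ = -0.136580, sin θ = 0.990629 (intermediates below are computed at full precision and shown rounded to 5 d.p.)
v1: (-5,1) → rotate → (-0.30773,-5.08973) → ×s → (-0.48411,-8.00699) → (-0.48,-8.01)
v2: (-1,-3.5) → rotate → (3.60378,-0.51260) → ×s → (5.66935,-0.80640) → (5.67,-0.81)
v3: (1.5,3) → rotate → (-3.17676,1.07620) → ×s → (-4.99757,1.69305) → (-5.00,1.69)
v4: (-0.5,3.5) → rotate → (-3.39891,-0.97334) → ×s → (-5.34705,-1.53123) → (-5.35,-1.53)
v5: (-5,2) → rotate → (-1.29836,-5.22631) → ×s → (-2.04253,-8.22185) → (-2.04,-8.22)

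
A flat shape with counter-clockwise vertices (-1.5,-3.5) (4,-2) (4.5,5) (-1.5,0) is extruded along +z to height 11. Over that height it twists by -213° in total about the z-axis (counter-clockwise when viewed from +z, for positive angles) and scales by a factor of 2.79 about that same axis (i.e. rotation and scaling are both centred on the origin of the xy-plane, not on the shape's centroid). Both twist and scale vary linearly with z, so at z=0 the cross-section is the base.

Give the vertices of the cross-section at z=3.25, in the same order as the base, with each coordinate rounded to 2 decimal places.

t = z/height = 3.25/11 = 0.295455
s = 1 + (scale-1)·z/height = 1 + (2.79-1)·3.25/11 = 1.528864
θ = twist·z/height = -213°·3.25/11 = -62.9318° = -1.098367 rad
cos θ = 0.455050, sin θ = -0.890466 (intermediates below are computed at full precision and shown rounded to 5 d.p.)
v1: (-1.5,-3.5) → rotate → (-3.79921,-0.25698) → ×s → (-5.80847,-0.39288) → (-5.81,-0.39)
v2: (4,-2) → rotate → (0.03927,-4.47196) → ×s → (0.06004,-6.83702) → (0.06,-6.84)
v3: (4.5,5) → rotate → (6.50006,-1.73184) → ×s → (9.93770,-2.64775) → (9.94,-2.65)
v4: (-1.5,0) → rotate → (-0.68258,1.33570) → ×s → (-1.04357,2.04210) → (-1.04,2.04)

Cross-section at z=3.25: (-5.81,-0.39) (0.06,-6.84) (9.94,-2.65) (-1.04,2.04)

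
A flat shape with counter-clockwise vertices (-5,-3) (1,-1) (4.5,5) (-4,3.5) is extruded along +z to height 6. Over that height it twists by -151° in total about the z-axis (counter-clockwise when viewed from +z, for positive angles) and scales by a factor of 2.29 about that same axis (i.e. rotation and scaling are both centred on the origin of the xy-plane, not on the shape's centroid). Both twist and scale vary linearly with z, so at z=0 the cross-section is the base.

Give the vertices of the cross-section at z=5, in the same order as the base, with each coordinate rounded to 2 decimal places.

t = z/height = 5/6 = 0.833333
s = 1 + (scale-1)·z/height = 1 + (2.29-1)·5/6 = 2.075000
θ = twist·z/height = -151°·5/6 = -125.8333° = -2.196206 rad
cos θ = -0.585429, sin θ = -0.810723 (intermediates below are computed at full precision and shown rounded to 5 d.p.)
v1: (-5,-3) → rotate → (0.49498,5.80991) → ×s → (1.02708,12.05555) → (1.03,12.06)
v2: (1,-1) → rotate → (-1.39615,-0.22529) → ×s → (-2.89702,-0.46748) → (-2.90,-0.47)
v3: (4.5,5) → rotate → (1.41918,-6.57540) → ×s → (2.94481,-13.64396) → (2.94,-13.64)
v4: (-4,3.5) → rotate → (5.17925,1.19389) → ×s → (10.74694,2.47732) → (10.75,2.48)

Cross-section at z=5: (1.03,12.06) (-2.90,-0.47) (2.94,-13.64) (10.75,2.48)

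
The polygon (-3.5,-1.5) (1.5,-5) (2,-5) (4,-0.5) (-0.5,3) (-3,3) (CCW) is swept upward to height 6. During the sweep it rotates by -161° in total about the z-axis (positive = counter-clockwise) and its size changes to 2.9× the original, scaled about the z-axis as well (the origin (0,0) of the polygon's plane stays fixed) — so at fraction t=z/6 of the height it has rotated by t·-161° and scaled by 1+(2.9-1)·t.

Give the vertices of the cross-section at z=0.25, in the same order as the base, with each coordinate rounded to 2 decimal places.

t = z/height = 0.25/6 = 0.0416667
s = 1 + (scale-1)·z/height = 1 + (2.9-1)·0.25/6 = 1.079167
θ = twist·z/height = -161°·0.25/6 = -6.7083° = -0.117083 rad
cos θ = 0.993154, sin θ = -0.116815 (intermediates below are computed at full precision and shown rounded to 5 d.p.)
v1: (-3.5,-1.5) → rotate → (-3.65126,-1.08088) → ×s → (-3.94032,-1.16645) → (-3.94,-1.17)
v2: (1.5,-5) → rotate → (0.90565,-5.14099) → ×s → (0.97735,-5.54799) → (0.98,-5.55)
v3: (2,-5) → rotate → (1.40223,-5.19940) → ×s → (1.51324,-5.61102) → (1.51,-5.61)
v4: (4,-0.5) → rotate → (3.91421,-0.96384) → ×s → (4.22408,-1.04014) → (4.22,-1.04)
v5: (-0.5,3) → rotate → (-0.14613,3.03787) → ×s → (-0.15770,3.27837) → (-0.16,3.28)
v6: (-3,3) → rotate → (-2.62902,3.32991) → ×s → (-2.83715,3.59352) → (-2.84,3.59)

Cross-section at z=0.25: (-3.94,-1.17) (0.98,-5.55) (1.51,-5.61) (4.22,-1.04) (-0.16,3.28) (-2.84,3.59)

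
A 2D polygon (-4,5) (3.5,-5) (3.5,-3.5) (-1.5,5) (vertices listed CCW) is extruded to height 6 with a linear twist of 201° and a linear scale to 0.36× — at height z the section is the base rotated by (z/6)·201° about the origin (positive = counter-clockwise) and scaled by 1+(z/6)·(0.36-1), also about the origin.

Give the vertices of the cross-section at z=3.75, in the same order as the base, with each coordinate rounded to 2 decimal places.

t = z/height = 3.75/6 = 0.625
s = 1 + (scale-1)·z/height = 1 + (0.36-1)·3.75/6 = 0.600000
θ = twist·z/height = 201°·3.75/6 = 125.6250° = 2.192570 rad
cos θ = -0.582478, sin θ = 0.812847 (intermediates below are computed at full precision and shown rounded to 5 d.p.)
v1: (-4,5) → rotate → (-1.73432,-6.16378) → ×s → (-1.04059,-3.69827) → (-1.04,-3.70)
v2: (3.5,-5) → rotate → (2.02556,5.75735) → ×s → (1.21534,3.45441) → (1.22,3.45)
v3: (3.5,-3.5) → rotate → (0.80629,4.88364) → ×s → (0.48377,2.93018) → (0.48,2.93)
v4: (-1.5,5) → rotate → (-3.19052,-4.13166) → ×s → (-1.91431,-2.47900) → (-1.91,-2.48)

Cross-section at z=3.75: (-1.04,-3.70) (1.22,3.45) (0.48,2.93) (-1.91,-2.48)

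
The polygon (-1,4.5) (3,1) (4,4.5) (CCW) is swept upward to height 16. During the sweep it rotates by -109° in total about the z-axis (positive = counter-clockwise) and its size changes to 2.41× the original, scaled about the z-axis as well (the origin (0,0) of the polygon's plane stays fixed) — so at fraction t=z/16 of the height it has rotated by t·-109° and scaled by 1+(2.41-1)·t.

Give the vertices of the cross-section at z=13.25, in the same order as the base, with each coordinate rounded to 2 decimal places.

Cross-section at z=13.25: (9.76,2.12) (2.14,-6.51) (9.71,-8.72)

t = z/height = 13.25/16 = 0.828125
s = 1 + (scale-1)·z/height = 1 + (2.41-1)·13.25/16 = 2.167656
θ = twist·z/height = -109°·13.25/16 = -90.2656° = -1.575432 rad
cos θ = -0.004636, sin θ = -0.999989 (intermediates below are computed at full precision and shown rounded to 5 d.p.)
v1: (-1,4.5) → rotate → (4.50459,0.97913) → ×s → (9.76440,2.12241) → (9.76,2.12)
v2: (3,1) → rotate → (0.98608,-3.00460) → ×s → (2.13749,-6.51295) → (2.14,-6.51)
v3: (4,4.5) → rotate → (4.48141,-4.02082) → ×s → (9.71415,-8.71575) → (9.71,-8.72)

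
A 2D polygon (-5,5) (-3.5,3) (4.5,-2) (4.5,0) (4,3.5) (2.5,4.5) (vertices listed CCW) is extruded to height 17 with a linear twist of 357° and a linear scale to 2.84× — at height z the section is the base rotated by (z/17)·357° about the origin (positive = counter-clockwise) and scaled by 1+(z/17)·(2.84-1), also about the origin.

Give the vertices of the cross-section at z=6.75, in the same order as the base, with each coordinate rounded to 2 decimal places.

t = z/height = 6.75/17 = 0.397059
s = 1 + (scale-1)·z/height = 1 + (2.84-1)·6.75/17 = 1.730588
θ = twist·z/height = 357°·6.75/17 = 141.7500° = 2.474004 rad
cos θ = -0.785317, sin θ = 0.619094 (intermediates below are computed at full precision and shown rounded to 5 d.p.)
v1: (-5,5) → rotate → (0.83111,-7.02205) → ×s → (1.43832,-12.15228) → (1.44,-12.15)
v2: (-3.5,3) → rotate → (0.89133,-4.52278) → ×s → (1.54252,-7.82707) → (1.54,-7.83)
v3: (4.5,-2) → rotate → (-2.29574,4.35656) → ×s → (-3.97298,7.53941) → (-3.97,7.54)
v4: (4.5,0) → rotate → (-3.53393,2.78592) → ×s → (-6.11577,4.82129) → (-6.12,4.82)
v5: (4,3.5) → rotate → (-5.30810,-0.27223) → ×s → (-9.18613,-0.47112) → (-9.19,-0.47)
v6: (2.5,4.5) → rotate → (-4.74922,-1.98619) → ×s → (-8.21894,-3.43728) → (-8.22,-3.44)

Cross-section at z=6.75: (1.44,-12.15) (1.54,-7.83) (-3.97,7.54) (-6.12,4.82) (-9.19,-0.47) (-8.22,-3.44)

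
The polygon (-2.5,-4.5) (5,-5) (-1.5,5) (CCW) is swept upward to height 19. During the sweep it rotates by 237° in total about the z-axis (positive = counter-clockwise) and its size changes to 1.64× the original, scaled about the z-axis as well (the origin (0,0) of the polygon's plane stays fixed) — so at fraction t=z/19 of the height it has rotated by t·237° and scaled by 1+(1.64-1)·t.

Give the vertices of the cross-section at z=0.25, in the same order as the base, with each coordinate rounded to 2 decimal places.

Cross-section at z=0.25: (-2.27,-4.67) (5.31,-4.76) (-1.78,4.95)

t = z/height = 0.25/19 = 0.0131579
s = 1 + (scale-1)·z/height = 1 + (1.64-1)·0.25/19 = 1.008421
θ = twist·z/height = 237°·0.25/19 = 3.1184° = 0.054427 rad
cos θ = 0.998519, sin θ = 0.054400 (intermediates below are computed at full precision and shown rounded to 5 d.p.)
v1: (-2.5,-4.5) → rotate → (-2.25150,-4.62934) → ×s → (-2.27046,-4.66832) → (-2.27,-4.67)
v2: (5,-5) → rotate → (5.26460,-4.72060) → ×s → (5.30893,-4.76035) → (5.31,-4.76)
v3: (-1.5,5) → rotate → (-1.76978,4.91100) → ×s → (-1.78468,4.95235) → (-1.78,4.95)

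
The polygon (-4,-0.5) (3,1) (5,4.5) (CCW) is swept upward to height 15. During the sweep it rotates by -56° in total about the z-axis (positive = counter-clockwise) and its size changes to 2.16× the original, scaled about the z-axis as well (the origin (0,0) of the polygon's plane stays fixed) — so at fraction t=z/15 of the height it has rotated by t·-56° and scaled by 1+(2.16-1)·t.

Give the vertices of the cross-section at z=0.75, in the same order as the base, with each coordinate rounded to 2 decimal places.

t = z/height = 0.75/15 = 0.05
s = 1 + (scale-1)·z/height = 1 + (2.16-1)·0.75/15 = 1.058000
θ = twist·z/height = -56°·0.75/15 = -2.8000° = -0.048869 rad
cos θ = 0.998806, sin θ = -0.048850 (intermediates below are computed at full precision and shown rounded to 5 d.p.)
v1: (-4,-0.5) → rotate → (-4.01965,-0.30400) → ×s → (-4.25279,-0.32164) → (-4.25,-0.32)
v2: (3,1) → rotate → (3.04527,0.85226) → ×s → (3.22189,0.90169) → (3.22,0.90)
v3: (5,4.5) → rotate → (5.21385,4.25038) → ×s → (5.51626,4.49690) → (5.52,4.50)

Cross-section at z=0.75: (-4.25,-0.32) (3.22,0.90) (5.52,4.50)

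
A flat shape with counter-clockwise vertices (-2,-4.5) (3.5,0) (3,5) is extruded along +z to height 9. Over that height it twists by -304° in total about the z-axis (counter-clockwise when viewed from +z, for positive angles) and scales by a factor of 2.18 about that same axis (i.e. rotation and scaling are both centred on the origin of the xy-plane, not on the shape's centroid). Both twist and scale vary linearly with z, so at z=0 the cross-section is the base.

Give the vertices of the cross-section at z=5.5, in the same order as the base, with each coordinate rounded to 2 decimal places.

t = z/height = 5.5/9 = 0.611111
s = 1 + (scale-1)·z/height = 1 + (2.18-1)·5.5/9 = 1.721111
θ = twist·z/height = -304°·5.5/9 = -185.7778° = -3.242434 rad
cos θ = -0.994920, sin θ = 0.100670 (intermediates below are computed at full precision and shown rounded to 5 d.p.)
v1: (-2,-4.5) → rotate → (2.44286,4.27580) → ×s → (4.20443,7.35912) → (4.20,7.36)
v2: (3.5,0) → rotate → (-3.48222,0.35235) → ×s → (-5.99329,0.60643) → (-5.99,0.61)
v3: (3,5) → rotate → (-3.48811,-4.67259) → ×s → (-6.00343,-8.04204) → (-6.00,-8.04)

Cross-section at z=5.5: (4.20,7.36) (-5.99,0.61) (-6.00,-8.04)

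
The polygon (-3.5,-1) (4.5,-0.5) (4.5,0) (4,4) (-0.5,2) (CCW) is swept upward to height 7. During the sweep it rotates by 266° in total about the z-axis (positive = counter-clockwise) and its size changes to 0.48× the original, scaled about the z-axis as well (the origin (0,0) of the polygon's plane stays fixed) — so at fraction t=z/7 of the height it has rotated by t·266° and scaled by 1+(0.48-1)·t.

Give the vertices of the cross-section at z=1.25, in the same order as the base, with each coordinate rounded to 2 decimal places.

Cross-section at z=1.25: (-1.48,-2.95) (3.09,2.70) (2.76,3.01) (-0.22,5.13) (-1.64,0.89)

t = z/height = 1.25/7 = 0.178571
s = 1 + (scale-1)·z/height = 1 + (0.48-1)·1.25/7 = 0.907143
θ = twist·z/height = 266°·1.25/7 = 47.5000° = 0.829031 rad
cos θ = 0.675590, sin θ = 0.737277 (intermediates below are computed at full precision and shown rounded to 5 d.p.)
v1: (-3.5,-1) → rotate → (-1.62729,-3.25606) → ×s → (-1.47618,-2.95371) → (-1.48,-2.95)
v2: (4.5,-0.5) → rotate → (3.40879,2.97995) → ×s → (3.09226,2.70324) → (3.09,2.70)
v3: (4.5,0) → rotate → (3.04016,3.31775) → ×s → (2.75786,3.00967) → (2.76,3.01)
v4: (4,4) → rotate → (-0.24675,5.65147) → ×s → (-0.22384,5.12669) → (-0.22,5.13)
v5: (-0.5,2) → rotate → (-1.81235,0.98254) → ×s → (-1.64406,0.89131) → (-1.64,0.89)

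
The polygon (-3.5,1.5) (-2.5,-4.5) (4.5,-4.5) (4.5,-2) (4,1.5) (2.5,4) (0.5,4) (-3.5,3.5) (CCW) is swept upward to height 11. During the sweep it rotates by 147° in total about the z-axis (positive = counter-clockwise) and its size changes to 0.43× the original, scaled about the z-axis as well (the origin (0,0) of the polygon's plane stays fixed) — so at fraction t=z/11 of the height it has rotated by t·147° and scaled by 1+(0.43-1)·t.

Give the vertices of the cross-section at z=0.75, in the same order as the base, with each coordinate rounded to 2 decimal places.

t = z/height = 0.75/11 = 0.0681818
s = 1 + (scale-1)·z/height = 1 + (0.43-1)·0.75/11 = 0.961136
θ = twist·z/height = 147°·0.75/11 = 10.0227° = 0.174930 rad
cos θ = 0.984739, sin θ = 0.174039 (intermediates below are computed at full precision and shown rounded to 5 d.p.)
v1: (-3.5,1.5) → rotate → (-3.70764,0.86797) → ×s → (-3.56355,0.83424) → (-3.56,0.83)
v2: (-2.5,-4.5) → rotate → (-1.67867,-4.86642) → ×s → (-1.61343,-4.67729) → (-1.61,-4.68)
v3: (4.5,-4.5) → rotate → (5.21450,-3.64815) → ×s → (5.01184,-3.50637) → (5.01,-3.51)
v4: (4.5,-2) → rotate → (4.77940,-1.18630) → ×s → (4.59366,-1.14020) → (4.59,-1.14)
v5: (4,1.5) → rotate → (3.67790,2.17326) → ×s → (3.53496,2.08880) → (3.53,2.09)
v6: (2.5,4) → rotate → (1.76569,4.37405) → ×s → (1.69707,4.20406) → (1.70,4.20)
v7: (0.5,4) → rotate → (-0.20379,4.02597) → ×s → (-0.19587,3.86951) → (-0.20,3.87)
v8: (-3.5,3.5) → rotate → (-4.05572,2.83745) → ×s → (-3.89810,2.72718) → (-3.90,2.73)

Cross-section at z=0.75: (-3.56,0.83) (-1.61,-4.68) (5.01,-3.51) (4.59,-1.14) (3.53,2.09) (1.70,4.20) (-0.20,3.87) (-3.90,2.73)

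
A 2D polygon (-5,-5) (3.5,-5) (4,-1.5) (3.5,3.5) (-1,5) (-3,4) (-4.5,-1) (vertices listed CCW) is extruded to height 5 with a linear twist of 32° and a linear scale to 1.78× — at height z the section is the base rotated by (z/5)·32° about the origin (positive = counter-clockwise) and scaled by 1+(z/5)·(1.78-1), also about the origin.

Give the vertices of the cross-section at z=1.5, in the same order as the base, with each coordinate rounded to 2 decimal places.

t = z/height = 1.5/5 = 0.3
s = 1 + (scale-1)·z/height = 1 + (1.78-1)·1.5/5 = 1.234000
θ = twist·z/height = 32°·1.5/5 = 9.6000° = 0.167552 rad
cos θ = 0.985996, sin θ = 0.166769 (intermediates below are computed at full precision and shown rounded to 5 d.p.)
v1: (-5,-5) → rotate → (-4.09614,-5.76382) → ×s → (-5.05463,-7.11256) → (-5.05,-7.11)
v2: (3.5,-5) → rotate → (4.28483,-4.34629) → ×s → (5.28748,-5.36332) → (5.29,-5.36)
v3: (4,-1.5) → rotate → (4.19414,-0.81192) → ×s → (5.17557,-1.00191) → (5.18,-1.00)
v4: (3.5,3.5) → rotate → (2.86730,4.03468) → ×s → (3.53824,4.97879) → (3.54,4.98)
v5: (-1,5) → rotate → (-1.81984,4.76321) → ×s → (-2.24568,5.87780) → (-2.25,5.88)
v6: (-3,4) → rotate → (-3.62506,3.44368) → ×s → (-4.47333,4.24950) → (-4.47,4.25)
v7: (-4.5,-1) → rotate → (-4.27021,-1.73646) → ×s → (-5.26944,-2.14279) → (-5.27,-2.14)

Cross-section at z=1.5: (-5.05,-7.11) (5.29,-5.36) (5.18,-1.00) (3.54,4.98) (-2.25,5.88) (-4.47,4.25) (-5.27,-2.14)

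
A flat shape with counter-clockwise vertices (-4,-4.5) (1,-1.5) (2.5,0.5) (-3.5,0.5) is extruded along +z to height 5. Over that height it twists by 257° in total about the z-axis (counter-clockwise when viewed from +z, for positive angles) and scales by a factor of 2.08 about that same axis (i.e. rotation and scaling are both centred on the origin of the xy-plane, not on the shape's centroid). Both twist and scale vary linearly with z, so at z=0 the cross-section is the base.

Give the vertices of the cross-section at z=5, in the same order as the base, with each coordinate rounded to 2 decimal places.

t = z/height = 5/5 = 1
s = 1 + (scale-1)·z/height = 1 + (2.08-1)·5/5 = 2.080000
θ = twist·z/height = 257°·5/5 = 257.0000° = 4.485496 rad
cos θ = -0.224951, sin θ = -0.974370 (intermediates below are computed at full precision and shown rounded to 5 d.p.)
v1: (-4,-4.5) → rotate → (-3.48486,4.90976) → ×s → (-7.24851,10.21230) → (-7.25,10.21)
v2: (1,-1.5) → rotate → (-1.68651,-0.63694) → ×s → (-3.50793,-1.32484) → (-3.51,-1.32)
v3: (2.5,0.5) → rotate → (-0.07519,-2.54840) → ×s → (-0.15640,-5.30067) → (-0.16,-5.30)
v4: (-3.5,0.5) → rotate → (1.27451,3.29782) → ×s → (2.65099,6.85946) → (2.65,6.86)

Cross-section at z=5: (-7.25,10.21) (-3.51,-1.32) (-0.16,-5.30) (2.65,6.86)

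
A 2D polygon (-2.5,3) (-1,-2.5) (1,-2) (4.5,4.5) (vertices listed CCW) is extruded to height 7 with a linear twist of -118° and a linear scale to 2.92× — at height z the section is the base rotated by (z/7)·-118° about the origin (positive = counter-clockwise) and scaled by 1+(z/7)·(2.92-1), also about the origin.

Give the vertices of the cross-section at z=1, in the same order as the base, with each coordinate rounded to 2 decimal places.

Cross-section at z=1: (-1.94,4.58) (-2.14,-2.68) (0.48,-2.81) (7.15,3.83)

t = z/height = 1/7 = 0.142857
s = 1 + (scale-1)·z/height = 1 + (2.92-1)·1/7 = 1.274286
θ = twist·z/height = -118°·1/7 = -16.8571° = -0.294213 rad
cos θ = 0.957031, sin θ = -0.289986 (intermediates below are computed at full precision and shown rounded to 5 d.p.)
v1: (-2.5,3) → rotate → (-1.52262,3.59606) → ×s → (-1.94025,4.58241) → (-1.94,4.58)
v2: (-1,-2.5) → rotate → (-1.68200,-2.10259) → ×s → (-2.14334,-2.67930) → (-2.14,-2.68)
v3: (1,-2) → rotate → (0.37706,-2.20405) → ×s → (0.48048,-2.80859) → (0.48,-2.81)
v4: (4.5,4.5) → rotate → (5.61158,3.00170) → ×s → (7.15075,3.82502) → (7.15,3.83)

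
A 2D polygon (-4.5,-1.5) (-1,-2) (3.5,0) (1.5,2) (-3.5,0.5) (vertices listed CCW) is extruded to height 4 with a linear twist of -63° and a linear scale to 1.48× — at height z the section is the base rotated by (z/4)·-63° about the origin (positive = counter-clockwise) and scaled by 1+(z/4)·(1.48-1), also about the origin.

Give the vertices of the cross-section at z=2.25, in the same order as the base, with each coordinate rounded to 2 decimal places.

t = z/height = 2.25/4 = 0.5625
s = 1 + (scale-1)·z/height = 1 + (1.48-1)·2.25/4 = 1.270000
θ = twist·z/height = -63°·2.25/4 = -35.4375° = -0.618501 rad
cos θ = 0.814748, sin θ = -0.579815 (intermediates below are computed at full precision and shown rounded to 5 d.p.)
v1: (-4.5,-1.5) → rotate → (-4.53609,1.38704) → ×s → (-5.76083,1.76154) → (-5.76,1.76)
v2: (-1,-2) → rotate → (-1.97438,-1.04968) → ×s → (-2.50746,-1.33310) → (-2.51,-1.33)
v3: (3.5,0) → rotate → (2.85162,-2.02935) → ×s → (3.62156,-2.57728) → (3.62,-2.58)
v4: (1.5,2) → rotate → (2.38175,0.75978) → ×s → (3.02482,0.96491) → (3.02,0.96)
v5: (-3.5,0.5) → rotate → (-2.56171,2.43673) → ×s → (-3.25337,3.09464) → (-3.25,3.09)

Cross-section at z=2.25: (-5.76,1.76) (-2.51,-1.33) (3.62,-2.58) (3.02,0.96) (-3.25,3.09)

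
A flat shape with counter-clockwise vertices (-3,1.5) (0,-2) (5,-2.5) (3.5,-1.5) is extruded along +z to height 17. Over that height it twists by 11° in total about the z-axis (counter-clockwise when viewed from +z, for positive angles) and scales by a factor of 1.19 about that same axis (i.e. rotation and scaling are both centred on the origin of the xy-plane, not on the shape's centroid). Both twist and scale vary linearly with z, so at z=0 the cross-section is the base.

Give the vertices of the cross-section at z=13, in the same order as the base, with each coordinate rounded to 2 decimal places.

Cross-section at z=13: (-3.65,1.20) (0.34,-2.27) (6.08,-1.99) (4.22,-1.11)

t = z/height = 13/17 = 0.764706
s = 1 + (scale-1)·z/height = 1 + (1.19-1)·13/17 = 1.145294
θ = twist·z/height = 11°·13/17 = 8.4118° = 0.146813 rad
cos θ = 0.989242, sin θ = 0.146286 (intermediates below are computed at full precision and shown rounded to 5 d.p.)
v1: (-3,1.5) → rotate → (-3.18716,1.04501) → ×s → (-3.65023,1.19684) → (-3.65,1.20)
v2: (0,-2) → rotate → (0.29257,-1.97848) → ×s → (0.33508,-2.26595) → (0.34,-2.27)
v3: (5,-2.5) → rotate → (5.31193,-1.74168) → ×s → (6.08372,-1.99473) → (6.08,-1.99)
v4: (3.5,-1.5) → rotate → (3.68178,-0.97186) → ×s → (4.21672,-1.11307) → (4.22,-1.11)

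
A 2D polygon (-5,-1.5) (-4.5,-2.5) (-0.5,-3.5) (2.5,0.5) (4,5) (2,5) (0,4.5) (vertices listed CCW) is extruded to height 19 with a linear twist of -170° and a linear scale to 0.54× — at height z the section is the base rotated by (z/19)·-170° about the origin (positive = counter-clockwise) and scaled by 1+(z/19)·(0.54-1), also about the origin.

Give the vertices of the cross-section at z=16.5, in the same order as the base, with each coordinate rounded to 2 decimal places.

t = z/height = 16.5/19 = 0.868421
s = 1 + (scale-1)·z/height = 1 + (0.54-1)·16.5/19 = 0.600526
θ = twist·z/height = -170°·16.5/19 = -147.6316° = -2.576657 rad
cos θ = -0.844623, sin θ = -0.535361 (intermediates below are computed at full precision and shown rounded to 5 d.p.)
v1: (-5,-1.5) → rotate → (3.42007,3.94374) → ×s → (2.05384,2.36832) → (2.05,2.37)
v2: (-4.5,-2.5) → rotate → (2.46240,4.52068) → ×s → (1.47874,2.71479) → (1.48,2.71)
v3: (-0.5,-3.5) → rotate → (-1.45145,3.22386) → ×s → (-0.87164,1.93601) → (-0.87,1.94)
v4: (2.5,0.5) → rotate → (-1.84388,-1.76071) → ×s → (-1.10730,-1.05736) → (-1.11,-1.06)
v5: (4,5) → rotate → (-0.70169,-6.36456) → ×s → (-0.42138,-3.82209) → (-0.42,-3.82)
v6: (2,5) → rotate → (0.98756,-5.29384) → ×s → (0.59306,-3.17909) → (0.59,-3.18)
v7: (0,4.5) → rotate → (2.40913,-3.80080) → ×s → (1.44674,-2.28248) → (1.45,-2.28)

Cross-section at z=16.5: (2.05,2.37) (1.48,2.71) (-0.87,1.94) (-1.11,-1.06) (-0.42,-3.82) (0.59,-3.18) (1.45,-2.28)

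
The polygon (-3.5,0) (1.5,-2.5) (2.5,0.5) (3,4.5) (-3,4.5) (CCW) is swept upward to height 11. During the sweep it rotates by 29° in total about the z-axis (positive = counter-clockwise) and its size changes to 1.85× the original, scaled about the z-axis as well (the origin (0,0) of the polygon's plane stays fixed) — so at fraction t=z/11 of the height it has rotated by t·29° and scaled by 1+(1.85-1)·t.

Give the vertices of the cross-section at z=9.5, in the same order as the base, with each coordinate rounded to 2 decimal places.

t = z/height = 9.5/11 = 0.863636
s = 1 + (scale-1)·z/height = 1 + (1.85-1)·9.5/11 = 1.734091
θ = twist·z/height = 29°·9.5/11 = 25.0455° = 0.437126 rad
cos θ = 0.905972, sin θ = 0.423337 (intermediates below are computed at full precision and shown rounded to 5 d.p.)
v1: (-3.5,0) → rotate → (-3.17090,-1.48168) → ×s → (-5.49863,-2.56937) → (-5.50,-2.57)
v2: (1.5,-2.5) → rotate → (2.41730,-1.62992) → ×s → (4.19182,-2.82644) → (4.19,-2.83)
v3: (2.5,0.5) → rotate → (2.05326,1.51133) → ×s → (3.56054,2.62078) → (3.56,2.62)
v4: (3,4.5) → rotate → (0.81290,5.34689) → ×s → (1.40964,9.27199) → (1.41,9.27)
v5: (-3,4.5) → rotate → (-4.62293,2.80686) → ×s → (-8.01659,4.86736) → (-8.02,4.87)

Cross-section at z=9.5: (-5.50,-2.57) (4.19,-2.83) (3.56,2.62) (1.41,9.27) (-8.02,4.87)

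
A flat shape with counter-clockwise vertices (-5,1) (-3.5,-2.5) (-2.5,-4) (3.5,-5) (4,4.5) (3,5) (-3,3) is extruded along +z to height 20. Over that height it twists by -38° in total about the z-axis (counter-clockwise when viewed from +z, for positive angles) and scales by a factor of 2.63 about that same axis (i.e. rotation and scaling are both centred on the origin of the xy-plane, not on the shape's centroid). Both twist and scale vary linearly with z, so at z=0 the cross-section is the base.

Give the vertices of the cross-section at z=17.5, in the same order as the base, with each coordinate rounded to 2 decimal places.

t = z/height = 17.5/20 = 0.875
s = 1 + (scale-1)·z/height = 1 + (2.63-1)·17.5/20 = 2.426250
θ = twist·z/height = -38°·17.5/20 = -33.2500° = -0.580322 rad
cos θ = 0.836286, sin θ = -0.548293 (intermediates below are computed at full precision and shown rounded to 5 d.p.)
v1: (-5,1) → rotate → (-3.63314,3.57775) → ×s → (-8.81490,8.68052) → (-8.81,8.68)
v2: (-3.5,-2.5) → rotate → (-4.29773,-0.17169) → ×s → (-10.42738,-0.41656) → (-10.43,-0.42)
v3: (-2.5,-4) → rotate → (-4.28389,-1.97441) → ×s → (-10.39378,-4.79042) → (-10.39,-4.79)
v4: (3.5,-5) → rotate → (0.18554,-6.10046) → ×s → (0.45016,-14.80123) → (0.45,-14.80)
v5: (4,4.5) → rotate → (5.81246,1.57011) → ×s → (14.10249,3.80949) → (14.10,3.81)
v6: (3,5) → rotate → (5.25032,2.53655) → ×s → (12.73860,6.15431) → (12.74,6.15)
v7: (-3,3) → rotate → (-0.86398,4.15374) → ×s → (-2.09623,10.07801) → (-2.10,10.08)

Cross-section at z=17.5: (-8.81,8.68) (-10.43,-0.42) (-10.39,-4.79) (0.45,-14.80) (14.10,3.81) (12.74,6.15) (-2.10,10.08)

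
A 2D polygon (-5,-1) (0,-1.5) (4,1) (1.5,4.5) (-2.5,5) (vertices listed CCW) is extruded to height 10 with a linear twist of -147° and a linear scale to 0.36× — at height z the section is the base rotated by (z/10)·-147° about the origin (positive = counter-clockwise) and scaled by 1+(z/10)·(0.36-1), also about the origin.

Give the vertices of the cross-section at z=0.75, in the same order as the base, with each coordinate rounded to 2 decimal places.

Cross-section at z=0.75: (-4.85,-0.02) (-0.27,-1.40) (3.92,0.21) (2.22,3.93) (-1.43,5.13)

t = z/height = 0.75/10 = 0.075
s = 1 + (scale-1)·z/height = 1 + (0.36-1)·0.75/10 = 0.952000
θ = twist·z/height = -147°·0.75/10 = -11.0250° = -0.192423 rad
cos θ = 0.981544, sin θ = -0.191237 (intermediates below are computed at full precision and shown rounded to 5 d.p.)
v1: (-5,-1) → rotate → (-5.09896,-0.02536) → ×s → (-4.85421,-0.02414) → (-4.85,-0.02)
v2: (0,-1.5) → rotate → (-0.28686,-1.47232) → ×s → (-0.27309,-1.40164) → (-0.27,-1.40)
v3: (4,1) → rotate → (4.11741,0.21659) → ×s → (3.91978,0.20620) → (3.92,0.21)
v4: (1.5,4.5) → rotate → (2.33288,4.13009) → ×s → (2.22091,3.93185) → (2.22,3.93)
v5: (-2.5,5) → rotate → (-1.49767,5.38581) → ×s → (-1.42578,5.12729) → (-1.43,5.13)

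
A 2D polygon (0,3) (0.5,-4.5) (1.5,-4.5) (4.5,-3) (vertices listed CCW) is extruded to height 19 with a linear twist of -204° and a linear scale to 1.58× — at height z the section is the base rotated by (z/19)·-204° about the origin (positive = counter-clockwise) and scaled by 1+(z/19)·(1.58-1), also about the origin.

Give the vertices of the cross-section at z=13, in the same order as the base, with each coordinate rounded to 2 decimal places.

t = z/height = 13/19 = 0.684211
s = 1 + (scale-1)·z/height = 1 + (1.58-1)·13/19 = 1.396842
θ = twist·z/height = -204°·13/19 = -139.5789° = -2.436112 rad
cos θ = -0.761300, sin θ = -0.648400 (intermediates below are computed at full precision and shown rounded to 5 d.p.)
v1: (0,3) → rotate → (1.94520,-2.28390) → ×s → (2.71714,-3.19025) → (2.72,-3.19)
v2: (0.5,-4.5) → rotate → (-3.29845,3.10165) → ×s → (-4.60741,4.33252) → (-4.61,4.33)
v3: (1.5,-4.5) → rotate → (-4.05975,2.45325) → ×s → (-5.67083,3.42680) → (-5.67,3.43)
v4: (4.5,-3) → rotate → (-5.37105,-0.63390) → ×s → (-7.50251,-0.88546) → (-7.50,-0.89)

Cross-section at z=13: (2.72,-3.19) (-4.61,4.33) (-5.67,3.43) (-7.50,-0.89)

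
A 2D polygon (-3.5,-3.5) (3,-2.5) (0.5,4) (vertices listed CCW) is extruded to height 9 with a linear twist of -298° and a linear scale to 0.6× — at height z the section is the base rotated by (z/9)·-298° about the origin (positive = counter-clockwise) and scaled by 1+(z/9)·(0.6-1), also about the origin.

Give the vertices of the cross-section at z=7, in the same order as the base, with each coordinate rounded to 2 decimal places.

Cross-section at z=7: (3.39,-0.40) (0.07,2.69) (-2.38,-1.43)

t = z/height = 7/9 = 0.777778
s = 1 + (scale-1)·z/height = 1 + (0.6-1)·7/9 = 0.688889
θ = twist·z/height = -298°·7/9 = -231.7778° = -4.045285 rad
cos θ = -0.618713, sin θ = 0.785617 (intermediates below are computed at full precision and shown rounded to 5 d.p.)
v1: (-3.5,-3.5) → rotate → (4.91516,-0.58416) → ×s → (3.38600,-0.40242) → (3.39,-0.40)
v2: (3,-2.5) → rotate → (0.10790,3.90363) → ×s → (0.07433,2.68917) → (0.07,2.69)
v3: (0.5,4) → rotate → (-3.45182,-2.08204) → ×s → (-2.37792,-1.43430) → (-2.38,-1.43)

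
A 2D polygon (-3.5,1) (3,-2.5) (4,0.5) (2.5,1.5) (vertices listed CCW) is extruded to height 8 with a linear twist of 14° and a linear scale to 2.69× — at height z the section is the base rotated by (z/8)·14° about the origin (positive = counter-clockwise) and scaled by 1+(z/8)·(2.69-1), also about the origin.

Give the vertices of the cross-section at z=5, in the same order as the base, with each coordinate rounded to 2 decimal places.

Cross-section at z=5: (-7.43,0.94) (6.88,-4.14) (7.97,2.27) (4.61,3.83)

t = z/height = 5/8 = 0.625
s = 1 + (scale-1)·z/height = 1 + (2.69-1)·5/8 = 2.056250
θ = twist·z/height = 14°·5/8 = 8.7500° = 0.152716 rad
cos θ = 0.988362, sin θ = 0.152123 (intermediates below are computed at full precision and shown rounded to 5 d.p.)
v1: (-3.5,1) → rotate → (-3.61139,0.45593) → ×s → (-7.42592,0.93751) → (-7.43,0.94)
v2: (3,-2.5) → rotate → (3.34539,-2.01453) → ×s → (6.87896,-4.14238) → (6.88,-4.14)
v3: (4,0.5) → rotate → (3.87738,1.10267) → ×s → (7.97287,2.26737) → (7.97,2.27)
v4: (2.5,1.5) → rotate → (2.24272,1.86285) → ×s → (4.61159,3.83049) → (4.61,3.83)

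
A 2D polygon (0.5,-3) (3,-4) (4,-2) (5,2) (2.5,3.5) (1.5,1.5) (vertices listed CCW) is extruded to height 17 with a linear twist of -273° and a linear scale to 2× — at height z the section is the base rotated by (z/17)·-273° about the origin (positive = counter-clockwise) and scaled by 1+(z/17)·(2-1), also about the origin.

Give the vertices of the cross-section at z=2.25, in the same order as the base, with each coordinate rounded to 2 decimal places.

t = z/height = 2.25/17 = 0.132353
s = 1 + (scale-1)·z/height = 1 + (2-1)·2.25/17 = 1.132353
θ = twist·z/height = -273°·2.25/17 = -36.1324° = -0.630629 rad
cos θ = 0.807657, sin θ = -0.589653 (intermediates below are computed at full precision and shown rounded to 5 d.p.)
v1: (0.5,-3) → rotate → (-1.36513,-2.71780) → ×s → (-1.54581,-3.07751) → (-1.55,-3.08)
v2: (3,-4) → rotate → (0.06436,-4.99959) → ×s → (0.07288,-5.66130) → (0.07,-5.66)
v3: (4,-2) → rotate → (2.05132,-3.97392) → ×s → (2.32282,-4.49988) → (2.32,-4.50)
v4: (5,2) → rotate → (5.21759,-1.33295) → ×s → (5.90815,-1.50937) → (5.91,-1.51)
v5: (2.5,3.5) → rotate → (4.08293,1.35267) → ×s → (4.62331,1.53170) → (4.62,1.53)
v6: (1.5,1.5) → rotate → (2.09596,0.32701) → ×s → (2.37337,0.37029) → (2.37,0.37)

Cross-section at z=2.25: (-1.55,-3.08) (0.07,-5.66) (2.32,-4.50) (5.91,-1.51) (4.62,1.53) (2.37,0.37)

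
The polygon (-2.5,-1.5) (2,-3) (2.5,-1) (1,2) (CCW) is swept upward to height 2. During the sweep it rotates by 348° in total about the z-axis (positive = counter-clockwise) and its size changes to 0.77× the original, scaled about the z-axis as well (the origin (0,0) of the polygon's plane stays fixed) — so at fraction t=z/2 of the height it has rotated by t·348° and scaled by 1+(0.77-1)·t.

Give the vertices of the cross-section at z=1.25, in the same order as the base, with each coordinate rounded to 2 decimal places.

t = z/height = 1.25/2 = 0.625
s = 1 + (scale-1)·z/height = 1 + (0.77-1)·1.25/2 = 0.856250
θ = twist·z/height = 348°·1.25/2 = 217.5000° = 3.796091 rad
cos θ = -0.793353, sin θ = -0.608761 (intermediates below are computed at full precision and shown rounded to 5 d.p.)
v1: (-2.5,-1.5) → rotate → (1.07024,2.71193) → ×s → (0.91639,2.32209) → (0.92,2.32)
v2: (2,-3) → rotate → (-3.41299,1.16254) → ×s → (-2.92237,0.99542) → (-2.92,1.00)
v3: (2.5,-1) → rotate → (-2.59214,-0.72855) → ×s → (-2.21952,-0.62382) → (-2.22,-0.62)
v4: (1,2) → rotate → (0.42417,-2.19547) → ×s → (0.36320,-1.87987) → (0.36,-1.88)

Cross-section at z=1.25: (0.92,2.32) (-2.92,1.00) (-2.22,-0.62) (0.36,-1.88)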